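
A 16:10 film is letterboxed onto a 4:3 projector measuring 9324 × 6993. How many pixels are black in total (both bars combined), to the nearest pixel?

10867122 pixels

Since 1.600 > 1.333, the film is width-limited.
That makes the image 5827.5000 px tall (9324 × 10/16).
Leftover height: 6993 − 5827.5000 = 1165.5000 px.
Across the 9324-px span: 1165.5000 × 9324 ≈ 10867122 px.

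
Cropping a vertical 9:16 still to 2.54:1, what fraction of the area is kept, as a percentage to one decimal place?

22.1%

2.54:1 is wider than vertical 9:16, so the crop keeps the full width and trims the height.
Area ratio = (0.562)/(2.540) = 22.15% retained.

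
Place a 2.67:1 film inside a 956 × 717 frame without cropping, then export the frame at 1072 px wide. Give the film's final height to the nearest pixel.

At 956×717 the film is width-limited, so height = 956 / 2.670 ≈ 358.05 px.
The frame scales by 1072/956 = 1.1213; 358.05 × 1.1213 ≈ 401.50 px.

401 px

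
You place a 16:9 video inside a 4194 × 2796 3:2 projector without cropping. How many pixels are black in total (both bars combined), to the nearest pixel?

1832254 pixels

16:9 (1.778) > 3:2 (1.500), so the video fills the width.
Content height = 4194 × 9/16 ≈ 2359.1250 px.
Black = 2796 − 2359.1250 = 436.8750 px.
Bar area = 436.8750 × 4194 ≈ 1832254 px.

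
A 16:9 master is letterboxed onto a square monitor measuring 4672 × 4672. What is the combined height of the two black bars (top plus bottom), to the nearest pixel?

16:9 (1.778) > square (1.000), so the master fills the width.
That makes the image 2628.00 px tall (4672 × 9/16).
4672 − 2628.00 = 2044.00 px of bars.

2044 px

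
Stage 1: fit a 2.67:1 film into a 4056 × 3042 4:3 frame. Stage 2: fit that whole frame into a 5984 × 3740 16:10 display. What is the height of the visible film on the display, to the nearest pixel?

2.67:1 in 4056×3042: fills the width, so the film is 4056.00 × 1519.10.
Second fit — the 4:3 canvas into 5984×3740 spans the height: 4986.67 × 3740.00 (×1.2295 from 4056×3042).
The film scales with it: height 1519.10 × 1.2295 ≈ 1867.67.

1868 px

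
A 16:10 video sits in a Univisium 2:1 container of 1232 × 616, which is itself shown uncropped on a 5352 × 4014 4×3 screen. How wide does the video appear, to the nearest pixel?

4282 px

First fit — 16:10 into 1232×616 spans the height: 985.60 × 616.00.
Second fit — the Univisium 2:1 canvas into 5352×4014 spans the width: 5352.00 × 2676.00 (×4.3442 from 1232×616).
So the video's width is 985.60 × 4.3442 ≈ 4281.60.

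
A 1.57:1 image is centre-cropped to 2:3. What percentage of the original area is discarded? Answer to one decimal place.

2:3 is narrower than 1.57:1, so the crop keeps the full height and trims the width.
Area ratio = (0.667)/(1.570) = 42.46%; the remaining 57.54% is cropped out.

57.5%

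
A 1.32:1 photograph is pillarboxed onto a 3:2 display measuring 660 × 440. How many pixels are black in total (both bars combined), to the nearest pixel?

34848 pixels

Since 1.320 < 1.500, the photograph is height-limited.
That makes the image 580.8000 px wide (440 × 1.320).
660 − 580.8000 = 79.2000 px of bars.
Bar area = 79.2000 × 440 ≈ 34848 px.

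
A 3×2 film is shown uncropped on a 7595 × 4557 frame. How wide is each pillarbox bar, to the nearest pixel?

3×2 (1.500) < 5:3 (1.667), so the film fills the height.
The film is 4557 × 3/2 ≈ 6835.50 px wide.
7595 − 6835.50 = 759.50 px of bars (379.75 each).

380 px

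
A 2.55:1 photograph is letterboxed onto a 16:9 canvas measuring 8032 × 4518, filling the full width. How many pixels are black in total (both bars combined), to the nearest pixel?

The photograph is 8032 / 2.550 ≈ 3149.8039 px tall.
Leftover height: 4518 − 3149.8039 = 1368.1961 px.
That's 1368.1961 × 8032 ≈ 10989351 black pixels.

10989351 pixels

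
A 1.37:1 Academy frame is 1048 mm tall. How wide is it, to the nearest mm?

1436 mm

At 1.37:1 Academy, 1048 × 1.370 ≈ 1435.76.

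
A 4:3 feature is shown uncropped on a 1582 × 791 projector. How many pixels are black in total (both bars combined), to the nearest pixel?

Since 1.333 < 2.000, the feature is height-limited.
Content width = 791 × 4/3 ≈ 1054.6667 px.
Black = 1582 − 1054.6667 = 527.3333 px.
That's 527.3333 × 791 ≈ 417121 black pixels.

417121 pixels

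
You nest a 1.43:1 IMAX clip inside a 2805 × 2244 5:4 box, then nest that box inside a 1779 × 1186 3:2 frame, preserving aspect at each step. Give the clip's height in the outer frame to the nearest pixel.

1037 px

1.43:1 IMAX in 2805×2244: fills the width, so the clip is 2805.00 × 1961.54.
5:4 in 1779×1186: fills the height, so the intermediate becomes 1482.50 × 1186.00 — a scale of ×0.5285.
The clip scales with it: height 1961.54 × 0.5285 ≈ 1036.71.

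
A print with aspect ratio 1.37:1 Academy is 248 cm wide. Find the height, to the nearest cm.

181 cm

Height = 248 / 1.370 = 181.02.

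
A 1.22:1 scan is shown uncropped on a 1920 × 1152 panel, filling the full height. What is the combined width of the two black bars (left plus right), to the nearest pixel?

515 px

Content width = 1152 × 1.220 ≈ 1405.44 px.
Black = 1920 − 1405.44 = 514.56 px.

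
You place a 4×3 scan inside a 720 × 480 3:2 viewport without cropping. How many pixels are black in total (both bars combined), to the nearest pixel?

38400 pixels

4×3 (1.333) < 3:2 (1.500), so the scan fills the height.
Content width = 480 × 4/3 ≈ 640.0000 px.
Leftover width: 720 − 640.0000 = 80.0000 px.
Across the 480-px span: 80.0000 × 480 ≈ 38400 px.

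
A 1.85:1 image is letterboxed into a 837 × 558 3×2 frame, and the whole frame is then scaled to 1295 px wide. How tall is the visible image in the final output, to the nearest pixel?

700 px

Fitted into 837×558, the image spans the width; its height is 837 / 1.850 ≈ 452.43 px.
Resizing to 1295 px wide multiplies everything by 1.5472: 452.43 → 700.00 px.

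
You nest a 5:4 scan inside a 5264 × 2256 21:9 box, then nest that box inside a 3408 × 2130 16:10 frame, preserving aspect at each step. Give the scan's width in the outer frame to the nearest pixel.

1826 px

Inside the 5264×2256 canvas the scan is height-limited at 2820.00 × 2256.00.
The 21:9 canvas is width-limited in 3408×2130, giving 3408.00 × 1460.57; scale factor 0.6474.
Applying the same ×0.6474: 2820.00 → 1825.71.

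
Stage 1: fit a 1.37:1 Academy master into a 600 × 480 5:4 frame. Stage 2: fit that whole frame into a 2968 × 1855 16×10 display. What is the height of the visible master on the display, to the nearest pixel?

1.37:1 Academy in 600×480: fills the width, so the master is 600.00 × 437.96.
The 5:4 canvas is height-limited in 2968×1855, giving 2318.75 × 1855.00; scale factor 3.8646.
Applying the same ×3.8646: 437.96 → 1692.52.

1693 px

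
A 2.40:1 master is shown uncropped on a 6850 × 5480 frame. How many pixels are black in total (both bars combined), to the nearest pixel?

17986958 pixels

2.40:1 (2.400) > 5:4 (1.250), so the master fills the width.
The master is 6850 / 2.400 ≈ 2854.1667 px tall.
Black = 5480 − 2854.1667 = 2625.8333 px.
Bar area = 2625.8333 × 6850 ≈ 17986958 px.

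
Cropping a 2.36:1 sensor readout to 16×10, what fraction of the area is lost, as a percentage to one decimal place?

32.2%

16×10 is narrower than 2.36:1, so the crop keeps the full height and trims the width.
Fraction kept = (1.600)/(2.360) ≈ 67.80%, so 32.20% is lost.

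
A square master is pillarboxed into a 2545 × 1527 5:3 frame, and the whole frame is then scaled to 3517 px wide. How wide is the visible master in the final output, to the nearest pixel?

In the 2545×1527 frame the master fills the height: width = 1527 × 1/1 ≈ 1527.00 px.
Scaling 2545 → 3517 is ×1.3819, so the width becomes 1527.00 × 1.3819 ≈ 2110.20 px.

2110 px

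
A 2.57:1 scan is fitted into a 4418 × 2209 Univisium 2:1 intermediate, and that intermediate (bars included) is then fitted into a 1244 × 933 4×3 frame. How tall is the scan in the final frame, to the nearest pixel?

484 px

Inside the 4418×2209 canvas the scan is width-limited at 4418.00 × 1719.07.
Univisium 2:1 in 1244×933: fills the width, so the intermediate becomes 1244.00 × 622.00 — a scale of ×0.2816.
The scan scales with it: height 1719.07 × 0.2816 ≈ 484.05.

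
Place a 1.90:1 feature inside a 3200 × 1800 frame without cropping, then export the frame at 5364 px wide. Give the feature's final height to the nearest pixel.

In the 3200×1800 frame the feature fills the width: height = 3200 / 1.900 ≈ 1684.21 px.
Resizing to 5364 px wide multiplies everything by 1.6763: 1684.21 → 2823.16 px.

2823 px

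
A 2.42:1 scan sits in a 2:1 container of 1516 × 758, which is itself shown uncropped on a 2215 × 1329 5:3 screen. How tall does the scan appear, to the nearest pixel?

2.42:1 in 1516×758: fills the width, so the scan is 1516.00 × 626.45.
Second fit — the 2:1 canvas into 2215×1329 spans the width: 2215.00 × 1107.50 (×1.4611 from 1516×758).
The scan scales with it: height 626.45 × 1.4611 ≈ 915.29.

915 px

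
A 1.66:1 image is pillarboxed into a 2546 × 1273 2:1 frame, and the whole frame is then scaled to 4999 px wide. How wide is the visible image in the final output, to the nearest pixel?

At 2546×1273 the image is height-limited, so width = 1273 × 1.660 ≈ 2113.18 px.
Scaling 2546 → 4999 is ×1.9635, so the width becomes 2113.18 × 1.9635 ≈ 4149.17 px.

4149 px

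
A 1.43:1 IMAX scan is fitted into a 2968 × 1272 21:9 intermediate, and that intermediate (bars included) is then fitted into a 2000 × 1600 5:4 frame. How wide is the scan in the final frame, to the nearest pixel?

First fit — 1.43:1 IMAX into 2968×1272 spans the height: 1818.96 × 1272.00.
Second fit — the 21:9 canvas into 2000×1600 spans the width: 2000.00 × 857.14 (×0.6739 from 2968×1272).
So the scan's width is 1818.96 × 0.6739 ≈ 1225.71.

1226 px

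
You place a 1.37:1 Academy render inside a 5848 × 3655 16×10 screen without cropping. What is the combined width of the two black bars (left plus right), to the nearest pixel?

841 px

Since 1.370 < 1.600, the render is height-limited.
That makes the image 5007.35 px wide (3655 × 1.370).
Leftover width: 5848 − 5007.35 = 840.65 px.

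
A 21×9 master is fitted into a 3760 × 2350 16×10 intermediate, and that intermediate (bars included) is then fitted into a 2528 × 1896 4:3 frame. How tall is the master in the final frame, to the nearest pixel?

1083 px

First fit — 21×9 into 3760×2350 spans the width: 3760.00 × 1611.43.
16×10 in 2528×1896: fills the width, so the intermediate becomes 2528.00 × 1580.00 — a scale of ×0.6723.
The master scales with it: height 1611.43 × 0.6723 ≈ 1083.43.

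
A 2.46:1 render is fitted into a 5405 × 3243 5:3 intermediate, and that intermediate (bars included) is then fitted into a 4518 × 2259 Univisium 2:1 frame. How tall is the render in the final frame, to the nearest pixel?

1530 px

Inside the 5405×3243 canvas the render is width-limited at 5405.00 × 2197.15.
Second fit — the 5:3 canvas into 4518×2259 spans the height: 3765.00 × 2259.00 (×0.6966 from 5405×3243).
Applying the same ×0.6966: 2197.15 → 1530.49.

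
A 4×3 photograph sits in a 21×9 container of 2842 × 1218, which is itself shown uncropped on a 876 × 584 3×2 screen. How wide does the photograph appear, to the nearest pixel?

Inside the 2842×1218 canvas the photograph is height-limited at 1624.00 × 1218.00.
Second fit — the 21×9 canvas into 876×584 spans the width: 876.00 × 375.43 (×0.3082 from 2842×1218).
So the photograph's width is 1624.00 × 0.3082 ≈ 500.57.

501 px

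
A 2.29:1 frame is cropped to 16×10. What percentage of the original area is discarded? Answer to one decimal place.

Going from 2.29:1 to 16×10 means cutting width while keeping height.
Area ratio = (1.600)/(2.290) = 69.87%; the remaining 30.13% is cropped out.

30.1%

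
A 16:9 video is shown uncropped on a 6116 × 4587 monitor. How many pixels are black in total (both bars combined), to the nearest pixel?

7013523 pixels

16:9 (1.778) > 4:3 (1.333), so the video fills the width.
Content height = 6116 × 9/16 ≈ 3440.2500 px.
Leftover height: 4587 − 3440.2500 = 1146.7500 px.
Across the 6116-px span: 1146.7500 × 6116 ≈ 7013523 px.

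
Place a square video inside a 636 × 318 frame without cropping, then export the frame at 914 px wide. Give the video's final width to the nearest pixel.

457 px

Fitted into 636×318, the video spans the height; its width is 318 × 1/1 ≈ 318.00 px.
The frame scales by 914/636 = 1.4371; 318.00 × 1.4371 ≈ 457.00 px.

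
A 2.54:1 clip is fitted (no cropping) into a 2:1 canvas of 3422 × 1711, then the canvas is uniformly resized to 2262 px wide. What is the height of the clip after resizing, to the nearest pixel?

Fitted into 3422×1711, the clip spans the width; its height is 3422 / 2.540 ≈ 1347.24 px.
The frame scales by 2262/3422 = 0.6610; 1347.24 × 0.6610 ≈ 890.55 px.

891 px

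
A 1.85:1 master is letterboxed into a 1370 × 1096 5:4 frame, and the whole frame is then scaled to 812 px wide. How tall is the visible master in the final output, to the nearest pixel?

Fitted into 1370×1096, the master spans the width; its height is 1370 / 1.850 ≈ 740.54 px.
Resizing to 812 px wide multiplies everything by 0.5927: 740.54 → 438.92 px.

439 px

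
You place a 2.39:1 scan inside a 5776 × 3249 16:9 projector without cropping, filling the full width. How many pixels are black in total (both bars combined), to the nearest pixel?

Content height = 5776 / 2.390 ≈ 2416.7364 px.
Black = 3249 − 2416.7364 = 832.2636 px.
Across the 5776-px span: 832.2636 × 5776 ≈ 4807155 px.

4807155 pixels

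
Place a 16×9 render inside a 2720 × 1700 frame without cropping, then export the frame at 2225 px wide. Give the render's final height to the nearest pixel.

At 2720×1700 the render is width-limited, so height = 2720 × 9/16 ≈ 1530.00 px.
The frame scales by 2225/2720 = 0.8180; 1530.00 × 0.8180 ≈ 1251.56 px.

1252 px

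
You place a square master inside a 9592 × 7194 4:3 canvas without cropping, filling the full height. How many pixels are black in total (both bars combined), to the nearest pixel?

Content width = 7194 × 1/1 ≈ 7194.0000 px.
9592 − 7194.0000 = 2398.0000 px of bars.
That's 2398.0000 × 7194 ≈ 17251212 black pixels.

17251212 pixels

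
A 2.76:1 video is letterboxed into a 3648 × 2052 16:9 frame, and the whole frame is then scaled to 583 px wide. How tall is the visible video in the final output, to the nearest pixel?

211 px

In the 3648×2052 frame the video fills the width: height = 3648 / 2.760 ≈ 1321.74 px.
The frame scales by 583/3648 = 0.1598; 1321.74 × 0.1598 ≈ 211.23 px.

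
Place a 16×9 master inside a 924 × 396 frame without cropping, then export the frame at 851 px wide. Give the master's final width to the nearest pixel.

In the 924×396 frame the master fills the height: width = 396 × 16/9 ≈ 704.00 px.
Scaling 924 → 851 is ×0.9210, so the width becomes 704.00 × 0.9210 ≈ 648.38 px.

648 px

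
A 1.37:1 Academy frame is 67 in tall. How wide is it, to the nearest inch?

67 × 1.370 = 91.79.

92 in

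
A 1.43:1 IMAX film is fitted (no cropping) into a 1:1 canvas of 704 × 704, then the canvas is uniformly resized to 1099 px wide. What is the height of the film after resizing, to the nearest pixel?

Fitted into 704×704, the film spans the width; its height is 704 / 1.430 ≈ 492.31 px.
The frame scales by 1099/704 = 1.5611; 492.31 × 1.5611 ≈ 768.53 px.

769 px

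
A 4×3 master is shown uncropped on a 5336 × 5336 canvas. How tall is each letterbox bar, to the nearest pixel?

667 px

4×3 is wider than 1:1, so it spans the full width.
The master is 5336 × 3/4 ≈ 4002.00 px tall.
5336 − 4002.00 = 1334.00 px of bars (667.00 each).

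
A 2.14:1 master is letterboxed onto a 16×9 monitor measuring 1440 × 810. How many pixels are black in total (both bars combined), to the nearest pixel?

2.14:1 (2.140) > 16×9 (1.778), so the master fills the width.
That makes the image 672.8972 px tall (1440 / 2.140).
Leftover height: 810 − 672.8972 = 137.1028 px.
Across the 1440-px span: 137.1028 × 1440 ≈ 197428 px.

197428 pixels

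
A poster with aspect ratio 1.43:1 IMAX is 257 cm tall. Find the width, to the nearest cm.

368 cm

At 1.43:1 IMAX, 257 × 1.430 ≈ 367.51.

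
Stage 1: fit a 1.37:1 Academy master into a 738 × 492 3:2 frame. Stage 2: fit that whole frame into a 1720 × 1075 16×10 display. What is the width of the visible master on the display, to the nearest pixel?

Inside the 738×492 canvas the master is height-limited at 674.04 × 492.00.
The 3:2 canvas is height-limited in 1720×1075, giving 1612.50 × 1075.00; scale factor 2.1850.
Applying the same ×2.1850: 674.04 → 1472.75.

1473 px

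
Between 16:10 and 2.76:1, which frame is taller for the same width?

16:10 = 1.6 and 2.76; 2.76 > 1.6. The smaller width-to-height ratio is the taller frame.

16:10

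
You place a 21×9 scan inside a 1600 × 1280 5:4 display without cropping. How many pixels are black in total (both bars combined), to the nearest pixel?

Since 2.333 > 1.250, the scan is width-limited.
Content height = 1600 × 9/21 ≈ 685.7143 px.
Black = 1280 − 685.7143 = 594.2857 px.
Bar area = 594.2857 × 1600 ≈ 950857 px.

950857 pixels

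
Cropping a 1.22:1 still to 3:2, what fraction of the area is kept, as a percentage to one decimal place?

The width stays; only height is cut (since 3:2 is wider than 1.22:1).
Fraction kept = (1.220)/(1.500) ≈ 81.33%.

81.3%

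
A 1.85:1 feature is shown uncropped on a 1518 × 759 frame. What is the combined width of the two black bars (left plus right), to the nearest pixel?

114 px

1.85:1 is narrower than 2:1, so it spans the full height.
Content width = 759 × 1.850 ≈ 1404.15 px.
1518 − 1404.15 = 113.85 px of bars.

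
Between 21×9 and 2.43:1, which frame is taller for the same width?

21×9

21×9 = 2.333 and 2.43; 2.43 > 2.333. The smaller width-to-height ratio is the taller frame.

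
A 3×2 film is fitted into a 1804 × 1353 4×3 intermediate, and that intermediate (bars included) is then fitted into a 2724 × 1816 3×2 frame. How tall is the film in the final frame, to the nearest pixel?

1614 px

3×2 in 1804×1353: fills the width, so the film is 1804.00 × 1202.67.
The 4×3 canvas is height-limited in 2724×1816, giving 2421.33 × 1816.00; scale factor 1.3422.
The film scales with it: height 1202.67 × 1.3422 ≈ 1614.22.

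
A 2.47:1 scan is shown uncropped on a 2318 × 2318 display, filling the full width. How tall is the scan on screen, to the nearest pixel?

That makes the image 938.46 px tall (2318 / 2.470).

938 px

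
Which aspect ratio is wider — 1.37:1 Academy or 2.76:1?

2.76:1

1.37 and 2.76; 2.76 > 1.37.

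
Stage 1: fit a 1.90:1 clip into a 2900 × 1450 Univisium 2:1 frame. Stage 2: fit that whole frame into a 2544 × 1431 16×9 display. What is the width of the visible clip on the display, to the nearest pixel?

2417 px

Inside the 2900×1450 canvas the clip is height-limited at 2755.00 × 1450.00.
Second fit — the Univisium 2:1 canvas into 2544×1431 spans the width: 2544.00 × 1272.00 (×0.8772 from 2900×1450).
Applying the same ×0.8772: 2755.00 → 2416.80.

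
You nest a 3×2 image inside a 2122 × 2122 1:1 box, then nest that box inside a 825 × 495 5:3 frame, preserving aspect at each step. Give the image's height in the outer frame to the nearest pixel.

330 px

Inside the 2122×2122 canvas the image is width-limited at 2122.00 × 1414.67.
Second fit — the 1:1 canvas into 825×495 spans the height: 495.00 × 495.00 (×0.2333 from 2122×2122).
So the image's height is 1414.67 × 0.2333 ≈ 330.00.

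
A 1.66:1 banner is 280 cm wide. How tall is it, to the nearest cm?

169 cm

280 / 1.660 = 168.67.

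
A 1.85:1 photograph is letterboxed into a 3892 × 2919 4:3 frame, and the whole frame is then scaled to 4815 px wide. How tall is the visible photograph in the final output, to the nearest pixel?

2603 px

Fitted into 3892×2919, the photograph spans the width; its height is 3892 / 1.850 ≈ 2103.78 px.
The frame scales by 4815/3892 = 1.2372; 2103.78 × 1.2372 ≈ 2602.70 px.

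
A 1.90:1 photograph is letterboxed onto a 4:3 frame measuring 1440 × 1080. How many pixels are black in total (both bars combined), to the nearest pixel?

463832 pixels

Since 1.900 > 1.333, the photograph is width-limited.
That makes the image 757.8947 px tall (1440 / 1.900).
Leftover height: 1080 − 757.8947 = 322.1053 px.
That's 322.1053 × 1440 ≈ 463832 black pixels.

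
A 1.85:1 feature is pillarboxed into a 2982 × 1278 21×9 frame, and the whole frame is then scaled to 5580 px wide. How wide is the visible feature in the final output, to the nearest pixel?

4424 px

Fitted into 2982×1278, the feature spans the height; its width is 1278 × 1.850 ≈ 2364.30 px.
Scaling 2982 → 5580 is ×1.8712, so the width becomes 2364.30 × 1.8712 ≈ 4424.14 px.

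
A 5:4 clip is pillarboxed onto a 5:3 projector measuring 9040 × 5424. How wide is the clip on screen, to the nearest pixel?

Since 1.250 < 1.667, the clip is height-limited.
That makes the image 6780.00 px wide (5424 × 5/4).

6780 px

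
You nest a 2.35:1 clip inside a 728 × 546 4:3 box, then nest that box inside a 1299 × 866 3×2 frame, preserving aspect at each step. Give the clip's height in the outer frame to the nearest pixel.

Inside the 728×546 canvas the clip is width-limited at 728.00 × 309.79.
Second fit — the 4:3 canvas into 1299×866 spans the height: 1154.67 × 866.00 (×1.5861 from 728×546).
So the clip's height is 309.79 × 1.5861 ≈ 491.35.

491 px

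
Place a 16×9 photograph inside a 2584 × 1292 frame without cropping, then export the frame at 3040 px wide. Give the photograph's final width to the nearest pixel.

2702 px

At 2584×1292 the photograph is height-limited, so width = 1292 × 16/9 ≈ 2296.89 px.
Scaling 2584 → 3040 is ×1.1765, so the width becomes 2296.89 × 1.1765 ≈ 2702.22 px.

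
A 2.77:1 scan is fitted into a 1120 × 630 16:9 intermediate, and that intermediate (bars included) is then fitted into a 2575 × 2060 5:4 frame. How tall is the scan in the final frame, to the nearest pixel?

930 px

Inside the 1120×630 canvas the scan is width-limited at 1120.00 × 404.33.
The 16:9 canvas is width-limited in 2575×2060, giving 2575.00 × 1448.44; scale factor 2.2991.
The scan scales with it: height 404.33 × 2.2991 ≈ 929.60.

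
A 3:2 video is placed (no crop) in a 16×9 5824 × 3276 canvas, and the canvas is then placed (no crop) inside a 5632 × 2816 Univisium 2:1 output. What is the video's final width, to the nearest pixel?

First fit — 3:2 into 5824×3276 spans the height: 4914.00 × 3276.00.
Second fit — the 16×9 canvas into 5632×2816 spans the height: 5006.22 × 2816.00 (×0.8596 from 5824×3276).
The video scales with it: width 4914.00 × 0.8596 ≈ 4224.00.

4224 px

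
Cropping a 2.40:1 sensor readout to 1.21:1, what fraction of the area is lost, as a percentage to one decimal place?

49.6%

1.21:1 is narrower than 2.40:1, so the crop keeps the full height and trims the width.
Fraction kept = (1.210)/(2.400) ≈ 50.42%, so 49.58% is lost.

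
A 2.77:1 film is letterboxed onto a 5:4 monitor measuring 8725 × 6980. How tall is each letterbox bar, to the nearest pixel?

2.77:1 (2.770) > 5:4 (1.250), so the film fills the width.
That makes the image 3149.82 px tall (8725 / 2.770).
6980 − 3149.82 = 3830.18 px of bars (1915.09 each).

1915 px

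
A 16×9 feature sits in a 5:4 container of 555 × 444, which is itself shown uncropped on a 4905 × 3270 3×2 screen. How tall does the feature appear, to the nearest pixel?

16×9 in 555×444: fills the width, so the feature is 555.00 × 312.19.
5:4 in 4905×3270: fills the height, so the intermediate becomes 4087.50 × 3270.00 — a scale of ×7.3649.
The feature scales with it: height 312.19 × 7.3649 ≈ 2299.22.

2299 px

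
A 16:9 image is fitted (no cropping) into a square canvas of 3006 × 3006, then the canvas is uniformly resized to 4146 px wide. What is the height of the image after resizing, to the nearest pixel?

In the 3006×3006 frame the image fills the width: height = 3006 × 9/16 ≈ 1690.88 px.
Resizing to 4146 px wide multiplies everything by 1.3792: 1690.88 → 2332.12 px.

2332 px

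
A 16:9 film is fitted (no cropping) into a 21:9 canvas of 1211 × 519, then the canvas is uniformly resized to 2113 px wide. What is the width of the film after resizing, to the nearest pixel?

1610 px

Fitted into 1211×519, the film spans the height; its width is 519 × 16/9 ≈ 922.67 px.
The frame scales by 2113/1211 = 1.7448; 922.67 × 1.7448 ≈ 1609.90 px.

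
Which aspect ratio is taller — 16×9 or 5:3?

5:3

16×9 = 1.778 and 5:3 = 1.667; 1.778 > 1.667. The smaller width-to-height ratio is the taller frame.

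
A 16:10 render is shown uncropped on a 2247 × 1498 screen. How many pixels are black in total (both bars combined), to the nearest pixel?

16:10 (1.600) > 3:2 (1.500), so the render fills the width.
That makes the image 1404.3750 px tall (2247 × 10/16).
Leftover height: 1498 − 1404.3750 = 93.6250 px.
That's 93.6250 × 2247 ≈ 210375 black pixels.

210375 pixels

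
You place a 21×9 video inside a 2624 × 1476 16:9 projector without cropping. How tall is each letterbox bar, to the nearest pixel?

176 px

Since 2.333 > 1.778, the video is width-limited.
The video is 2624 × 9/21 ≈ 1124.57 px tall.
Leftover height: 1476 − 1124.57 = 351.43 px → 175.71 each side.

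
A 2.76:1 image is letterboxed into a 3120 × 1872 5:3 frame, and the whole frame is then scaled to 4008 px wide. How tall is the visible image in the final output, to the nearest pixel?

1452 px

In the 3120×1872 frame the image fills the width: height = 3120 / 2.760 ≈ 1130.43 px.
Scaling 3120 → 4008 is ×1.2846, so the height becomes 1130.43 × 1.2846 ≈ 1452.17 px.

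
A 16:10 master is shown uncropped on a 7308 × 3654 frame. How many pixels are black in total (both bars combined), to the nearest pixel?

16:10 is narrower than Univisium 2:1, so it spans the full height.
Content width = 3654 × 16/10 ≈ 5846.4000 px.
Leftover width: 7308 − 5846.4000 = 1461.6000 px.
That's 1461.6000 × 3654 ≈ 5340686 black pixels.

5340686 pixels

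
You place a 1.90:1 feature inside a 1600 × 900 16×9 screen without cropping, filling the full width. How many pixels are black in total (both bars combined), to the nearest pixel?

92632 pixels

The feature is 1600 / 1.900 ≈ 842.1053 px tall.
Leftover height: 900 − 842.1053 = 57.8947 px.
Bar area = 57.8947 × 1600 ≈ 92632 px.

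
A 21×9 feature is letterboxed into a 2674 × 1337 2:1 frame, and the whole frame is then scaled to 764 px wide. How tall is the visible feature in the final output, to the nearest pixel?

Fitted into 2674×1337, the feature spans the width; its height is 2674 × 9/21 ≈ 1146.00 px.
The frame scales by 764/2674 = 0.2857; 1146.00 × 0.2857 ≈ 327.43 px.

327 px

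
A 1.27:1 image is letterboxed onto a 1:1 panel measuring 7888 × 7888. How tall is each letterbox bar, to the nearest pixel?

838 px

Since 1.270 > 1.000, the image is width-limited.
The image is 7888 / 1.270 ≈ 6211.02 px tall.
Leftover height: 7888 − 6211.02 = 1676.98 px → 838.49 each side.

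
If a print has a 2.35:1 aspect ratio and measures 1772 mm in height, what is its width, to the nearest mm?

Width = 1772 × 2.350 = 4164.20.

4164 mm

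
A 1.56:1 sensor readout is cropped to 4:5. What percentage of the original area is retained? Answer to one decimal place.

The height stays; only width is cut (since 4:5 is narrower than 1.56:1).
Area ratio = (0.800)/(1.560) = 51.28% retained.

51.3%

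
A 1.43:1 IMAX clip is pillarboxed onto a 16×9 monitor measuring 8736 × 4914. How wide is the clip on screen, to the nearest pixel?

Since 1.430 < 1.778, the clip is height-limited.
Content width = 4914 × 1.430 ≈ 7027.02 px.

7027 px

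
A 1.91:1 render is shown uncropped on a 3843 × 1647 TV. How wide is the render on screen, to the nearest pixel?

Since 1.910 < 2.333, the render is height-limited.
That makes the image 3145.77 px wide (1647 × 1.910).

3146 px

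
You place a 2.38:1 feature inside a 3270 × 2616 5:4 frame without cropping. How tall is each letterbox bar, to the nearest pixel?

621 px

Since 2.380 > 1.250, the feature is width-limited.
The feature is 3270 / 2.380 ≈ 1373.95 px tall.
2616 − 1373.95 = 1242.05 px of bars (621.03 each).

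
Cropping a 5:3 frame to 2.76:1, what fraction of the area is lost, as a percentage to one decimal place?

Going from 5:3 to 2.76:1 means cutting height while keeping width.
Fraction kept = (1.667)/(2.760) ≈ 60.39%, so 39.61% is lost.

39.6%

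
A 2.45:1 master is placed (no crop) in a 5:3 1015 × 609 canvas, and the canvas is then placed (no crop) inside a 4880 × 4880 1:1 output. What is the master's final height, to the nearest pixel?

2.45:1 in 1015×609: fills the width, so the master is 1015.00 × 414.29.
The 5:3 canvas is width-limited in 4880×4880, giving 4880.00 × 2928.00; scale factor 4.8079.
The master scales with it: height 414.29 × 4.8079 ≈ 1991.84.

1992 px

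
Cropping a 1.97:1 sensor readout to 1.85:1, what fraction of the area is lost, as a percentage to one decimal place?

6.1%

The height stays; only width is cut (since 1.85:1 is narrower than 1.97:1).
Fraction kept = (1.850)/(1.970) ≈ 93.91%, so 6.09% is lost.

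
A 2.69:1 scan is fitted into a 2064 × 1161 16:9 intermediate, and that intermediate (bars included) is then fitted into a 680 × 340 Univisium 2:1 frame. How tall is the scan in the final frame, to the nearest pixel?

225 px

Inside the 2064×1161 canvas the scan is width-limited at 2064.00 × 767.29.
16:9 in 680×340: fills the height, so the intermediate becomes 604.44 × 340.00 — a scale of ×0.2929.
The scan scales with it: height 767.29 × 0.2929 ≈ 224.70.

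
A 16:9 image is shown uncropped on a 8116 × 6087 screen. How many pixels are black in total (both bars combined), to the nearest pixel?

12350523 pixels

16:9 is wider than 4×3, so it spans the full width.
That makes the image 4565.2500 px tall (8116 × 9/16).
Leftover height: 6087 − 4565.2500 = 1521.7500 px.
Across the 8116-px span: 1521.7500 × 8116 ≈ 12350523 px.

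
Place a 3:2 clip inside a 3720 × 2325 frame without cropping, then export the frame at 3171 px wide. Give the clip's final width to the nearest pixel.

At 3720×2325 the clip is height-limited, so width = 2325 × 3/2 ≈ 3487.50 px.
Resizing to 3171 px wide multiplies everything by 0.8524: 3487.50 → 2972.81 px.

2973 px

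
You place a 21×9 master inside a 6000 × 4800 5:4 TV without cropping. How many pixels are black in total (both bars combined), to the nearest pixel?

13371429 pixels

Since 2.333 > 1.250, the master is width-limited.
The master is 6000 × 9/21 ≈ 2571.4286 px tall.
Leftover height: 4800 − 2571.4286 = 2228.5714 px.
Bar area = 2228.5714 × 6000 ≈ 13371429 px.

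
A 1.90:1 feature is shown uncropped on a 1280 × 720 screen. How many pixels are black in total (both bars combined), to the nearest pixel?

59284 pixels

Since 1.900 > 1.778, the feature is width-limited.
The feature is 1280 / 1.900 ≈ 673.6842 px tall.
Leftover height: 720 − 673.6842 = 46.3158 px.
Bar area = 46.3158 × 1280 ≈ 59284 px.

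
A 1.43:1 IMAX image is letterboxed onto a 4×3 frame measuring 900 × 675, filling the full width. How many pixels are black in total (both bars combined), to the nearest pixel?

Content height = 900 / 1.430 ≈ 629.3706 px.
675 − 629.3706 = 45.6294 px of bars.
Across the 900-px span: 45.6294 × 900 ≈ 41066 px.

41066 pixels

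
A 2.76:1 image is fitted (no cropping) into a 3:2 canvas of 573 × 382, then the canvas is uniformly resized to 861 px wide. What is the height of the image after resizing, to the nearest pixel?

Fitted into 573×382, the image spans the width; its height is 573 / 2.760 ≈ 207.61 px.
Resizing to 861 px wide multiplies everything by 1.5026: 207.61 → 311.96 px.

312 px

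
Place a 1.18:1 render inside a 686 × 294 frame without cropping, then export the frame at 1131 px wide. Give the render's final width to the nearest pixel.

572 px

In the 686×294 frame the render fills the height: width = 294 × 1.180 ≈ 346.92 px.
Scaling 686 → 1131 is ×1.6487, so the width becomes 346.92 × 1.6487 ≈ 571.96 px.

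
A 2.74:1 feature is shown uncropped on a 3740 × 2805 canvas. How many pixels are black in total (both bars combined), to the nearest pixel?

2.74:1 is wider than 4:3, so it spans the full width.
Content height = 3740 / 2.740 ≈ 1364.9635 px.
Black = 2805 − 1364.9635 = 1440.0365 px.
That's 1440.0365 × 3740 ≈ 5385736 black pixels.

5385736 pixels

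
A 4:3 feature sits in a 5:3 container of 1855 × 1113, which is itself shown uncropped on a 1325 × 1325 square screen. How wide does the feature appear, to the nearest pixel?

4:3 in 1855×1113: fills the height, so the feature is 1484.00 × 1113.00.
The 5:3 canvas is width-limited in 1325×1325, giving 1325.00 × 795.00; scale factor 0.7143.
The feature scales with it: width 1484.00 × 0.7143 ≈ 1060.00.

1060 px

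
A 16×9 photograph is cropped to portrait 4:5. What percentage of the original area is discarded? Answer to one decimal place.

55.0%

portrait 4:5 is narrower than 16×9, so the crop keeps the full height and trims the width.
(0.800)/(1.778) ≈ 0.450 of the area survives, leaving 55.00% discarded.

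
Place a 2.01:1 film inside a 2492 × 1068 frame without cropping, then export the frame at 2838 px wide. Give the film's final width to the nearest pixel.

2445 px

In the 2492×1068 frame the film fills the height: width = 1068 × 2.010 ≈ 2146.68 px.
Scaling 2492 → 2838 is ×1.1388, so the width becomes 2146.68 × 1.1388 ≈ 2444.73 px.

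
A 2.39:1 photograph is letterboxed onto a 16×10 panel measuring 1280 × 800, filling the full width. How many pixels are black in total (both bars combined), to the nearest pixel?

338477 pixels

The photograph is 1280 / 2.390 ≈ 535.5649 px tall.
Black = 800 − 535.5649 = 264.4351 px.
That's 264.4351 × 1280 ≈ 338477 black pixels.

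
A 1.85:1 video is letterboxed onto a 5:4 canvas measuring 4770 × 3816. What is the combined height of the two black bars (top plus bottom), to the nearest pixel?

1.85:1 (1.850) > 5:4 (1.250), so the video fills the width.
That makes the image 2578.38 px tall (4770 / 1.850).
Leftover height: 3816 − 2578.38 = 1237.62 px.

1238 px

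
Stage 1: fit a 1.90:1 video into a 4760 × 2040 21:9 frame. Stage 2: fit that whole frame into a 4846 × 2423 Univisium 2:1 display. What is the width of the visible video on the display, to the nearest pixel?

3946 px

Inside the 4760×2040 canvas the video is height-limited at 3876.00 × 2040.00.
The 21:9 canvas is width-limited in 4846×2423, giving 4846.00 × 2076.86; scale factor 1.0181.
So the video's width is 3876.00 × 1.0181 ≈ 3946.03.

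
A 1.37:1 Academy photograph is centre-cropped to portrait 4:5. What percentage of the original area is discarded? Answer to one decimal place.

41.6%

The height stays; only width is cut (since portrait 4:5 is narrower than 1.37:1 Academy).
Area ratio = (0.800)/(1.370) = 58.39%; the remaining 41.61% is cropped out.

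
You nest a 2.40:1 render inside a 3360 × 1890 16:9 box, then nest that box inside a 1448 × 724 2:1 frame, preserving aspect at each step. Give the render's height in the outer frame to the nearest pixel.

First fit — 2.40:1 into 3360×1890 spans the width: 3360.00 × 1400.00.
The 16:9 canvas is height-limited in 1448×724, giving 1287.11 × 724.00; scale factor 0.3831.
Applying the same ×0.3831: 1400.00 → 536.30.

536 px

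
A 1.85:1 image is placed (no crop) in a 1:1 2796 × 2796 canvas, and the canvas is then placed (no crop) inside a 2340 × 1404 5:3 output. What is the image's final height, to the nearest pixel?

759 px

1.85:1 in 2796×2796: fills the width, so the image is 2796.00 × 1511.35.
1:1 in 2340×1404: fills the height, so the intermediate becomes 1404.00 × 1404.00 — a scale of ×0.5021.
Applying the same ×0.5021: 1511.35 → 758.92.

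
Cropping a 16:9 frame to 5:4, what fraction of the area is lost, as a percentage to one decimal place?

Going from 16:9 to 5:4 means cutting width while keeping height.
Area ratio = (1.250)/(1.778) = 70.31%; the remaining 29.69% is cropped out.

29.7%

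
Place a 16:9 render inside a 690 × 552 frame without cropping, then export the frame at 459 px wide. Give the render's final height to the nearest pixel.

At 690×552 the render is width-limited, so height = 690 × 9/16 ≈ 388.12 px.
The frame scales by 459/690 = 0.6652; 388.12 × 0.6652 ≈ 258.19 px.

258 px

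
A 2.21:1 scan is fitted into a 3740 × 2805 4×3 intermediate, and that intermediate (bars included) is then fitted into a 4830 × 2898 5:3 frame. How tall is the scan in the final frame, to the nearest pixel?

2.21:1 in 3740×2805: fills the width, so the scan is 3740.00 × 1692.31.
4×3 in 4830×2898: fills the height, so the intermediate becomes 3864.00 × 2898.00 — a scale of ×1.0332.
So the scan's height is 1692.31 × 1.0332 ≈ 1748.42.

1748 px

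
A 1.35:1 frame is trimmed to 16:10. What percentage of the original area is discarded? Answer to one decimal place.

15.6%

The width stays; only height is cut (since 16:10 is wider than 1.35:1).
(1.350)/(1.600) ≈ 0.844 of the area survives, leaving 15.62% discarded.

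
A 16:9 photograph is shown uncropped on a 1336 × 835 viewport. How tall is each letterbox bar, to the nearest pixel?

42 px

Since 1.778 > 1.600, the photograph is width-limited.
The photograph is 1336 × 9/16 ≈ 751.50 px tall.
Leftover height: 835 − 751.50 = 83.50 px → 41.75 each side.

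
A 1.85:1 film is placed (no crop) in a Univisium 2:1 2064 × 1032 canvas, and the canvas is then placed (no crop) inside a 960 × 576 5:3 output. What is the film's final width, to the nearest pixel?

1.85:1 in 2064×1032: fills the height, so the film is 1909.20 × 1032.00.
Second fit — the Univisium 2:1 canvas into 960×576 spans the width: 960.00 × 480.00 (×0.4651 from 2064×1032).
The film scales with it: width 1909.20 × 0.4651 ≈ 888.00.

888 px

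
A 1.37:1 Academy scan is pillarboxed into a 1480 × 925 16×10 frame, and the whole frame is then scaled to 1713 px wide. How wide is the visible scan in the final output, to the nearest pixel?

Fitted into 1480×925, the scan spans the height; its width is 925 × 1.370 ≈ 1267.25 px.
Scaling 1480 → 1713 is ×1.1574, so the width becomes 1267.25 × 1.1574 ≈ 1466.76 px.

1467 px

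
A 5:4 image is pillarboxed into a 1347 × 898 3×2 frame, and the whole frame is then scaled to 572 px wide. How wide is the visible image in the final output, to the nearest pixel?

Fitted into 1347×898, the image spans the height; its width is 898 × 5/4 ≈ 1122.50 px.
Scaling 1347 → 572 is ×0.4246, so the width becomes 1122.50 × 0.4246 ≈ 476.67 px.

477 px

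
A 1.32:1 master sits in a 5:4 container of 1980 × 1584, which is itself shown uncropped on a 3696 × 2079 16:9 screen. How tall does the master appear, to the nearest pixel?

1.32:1 in 1980×1584: fills the width, so the master is 1980.00 × 1500.00.
Second fit — the 5:4 canvas into 3696×2079 spans the height: 2598.75 × 2079.00 (×1.3125 from 1980×1584).
Applying the same ×1.3125: 1500.00 → 1968.75.

1969 px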